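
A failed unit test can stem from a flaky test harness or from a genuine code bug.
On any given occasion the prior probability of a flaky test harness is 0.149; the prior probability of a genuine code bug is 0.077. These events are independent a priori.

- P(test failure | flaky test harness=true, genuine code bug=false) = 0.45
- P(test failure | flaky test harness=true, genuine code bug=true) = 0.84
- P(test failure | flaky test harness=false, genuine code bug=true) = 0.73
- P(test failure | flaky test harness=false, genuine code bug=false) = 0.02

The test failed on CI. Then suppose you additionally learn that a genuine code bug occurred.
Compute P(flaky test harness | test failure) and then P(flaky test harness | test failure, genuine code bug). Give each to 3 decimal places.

P(test failure) = 0.02×0.851×0.923 + 0.73×0.851×0.077 + 0.45×0.149×0.923 + 0.84×0.149×0.077 = 0.015709 + 0.047835 + 0.061887 + 0.009637 = 0.135068
Restricting to configurations with flaky test harness present: 0.061887 + 0.009637 = 0.071524.
P(flaky test harness | test failure) = 0.071524 / 0.135068 ≈ 0.530

Now condition on the additional information:
For the numerator, keep only flaky test harness=true terms: 0.84*0.149 = 0.125160
Denominator P(test failure | genuine code bug): 0.73*0.851 + 0.84*0.149 = 0.746390
P(flaky test harness | test failure, genuine code bug) = 0.125160/0.746390 ≈ 0.168

P(flaky test harness | test failure) ≈ 0.530; P(flaky test harness | test failure, genuine code bug) ≈ 0.168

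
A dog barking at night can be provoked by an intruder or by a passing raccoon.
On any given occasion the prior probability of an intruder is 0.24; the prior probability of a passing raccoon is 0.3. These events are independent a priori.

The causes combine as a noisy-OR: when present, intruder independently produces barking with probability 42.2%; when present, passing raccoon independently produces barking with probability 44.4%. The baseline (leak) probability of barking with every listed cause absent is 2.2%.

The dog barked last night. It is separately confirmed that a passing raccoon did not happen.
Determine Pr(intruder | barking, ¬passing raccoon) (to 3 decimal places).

Pr(intruder | barking, ¬passing raccoon) ≈ 0.862

Under noisy-OR, P(barking | causes) = 1 − (1−0.022)·∏(1−qᵢ) over the active causes.
P(barking | ¬passing raccoon) = 0.022·0.76 + 0.434716·0.24 = 0.016720 + 0.104332 = 0.121052
Restricting to configurations with intruder present: 0.434716·0.24 = 0.104332.
P(intruder | barking, ¬passing raccoon) = 0.104332 / 0.121052 ≈ 0.862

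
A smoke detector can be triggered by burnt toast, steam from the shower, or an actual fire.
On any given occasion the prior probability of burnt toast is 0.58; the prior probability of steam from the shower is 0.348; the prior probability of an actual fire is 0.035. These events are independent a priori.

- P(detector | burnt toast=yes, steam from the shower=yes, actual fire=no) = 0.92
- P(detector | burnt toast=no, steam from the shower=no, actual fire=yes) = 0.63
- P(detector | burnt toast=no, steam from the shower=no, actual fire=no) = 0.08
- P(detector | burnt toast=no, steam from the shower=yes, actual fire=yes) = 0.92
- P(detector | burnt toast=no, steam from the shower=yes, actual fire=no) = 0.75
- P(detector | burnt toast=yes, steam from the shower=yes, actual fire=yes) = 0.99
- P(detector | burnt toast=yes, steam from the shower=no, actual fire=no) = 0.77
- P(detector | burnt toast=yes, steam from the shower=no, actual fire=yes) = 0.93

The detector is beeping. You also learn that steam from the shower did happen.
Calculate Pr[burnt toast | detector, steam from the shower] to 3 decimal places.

P(detector | steam from the shower) = 0.75·0.42·0.965 + 0.92·0.42·0.035 + 0.92·0.58·0.965 + 0.99·0.58·0.035 = 0.303975 + 0.013524 + 0.514924 + 0.020097 = 0.852520
Of this, 0.535021 comes from 0.514924 + 0.020097 (the burnt toast=true cases).
So P(burnt toast | detector, steam from the shower) = 0.535021/0.852520 ≈ 0.628.

Pr[burnt toast | detector, steam from the shower] ≈ 0.628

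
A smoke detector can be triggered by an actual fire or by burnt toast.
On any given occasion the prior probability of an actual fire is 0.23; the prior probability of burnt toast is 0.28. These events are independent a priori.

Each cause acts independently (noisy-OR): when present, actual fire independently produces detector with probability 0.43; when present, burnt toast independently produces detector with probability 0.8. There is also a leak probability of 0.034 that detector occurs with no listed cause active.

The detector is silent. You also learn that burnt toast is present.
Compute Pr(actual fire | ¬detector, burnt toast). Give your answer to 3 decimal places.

Pr(actual fire | ¬detector, burnt toast) ≈ 0.145

Under noisy-OR, P(detector | causes) = 1 − (1−0.034)·∏(1−qᵢ) over the active causes.
P(¬detector | burnt toast) = 0.1932×0.77 + 0.110124×0.23 = 0.148764 + 0.025329 = 0.174093
Restricting to configurations with actual fire present: 0.110124×0.23 = 0.025329.
Hence the posterior is 0.025329/0.174093 ≈ 0.145.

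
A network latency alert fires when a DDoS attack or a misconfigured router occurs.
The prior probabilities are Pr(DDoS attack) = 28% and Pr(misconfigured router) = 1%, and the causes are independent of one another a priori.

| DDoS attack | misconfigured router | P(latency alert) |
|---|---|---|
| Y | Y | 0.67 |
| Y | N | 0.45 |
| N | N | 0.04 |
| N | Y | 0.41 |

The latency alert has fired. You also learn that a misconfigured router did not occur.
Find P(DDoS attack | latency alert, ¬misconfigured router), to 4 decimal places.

Sum P(latency alert|·) weighted by the priors over both values of DDoS attack:
  P(latency alert | ¬misconfigured router) = 0.04*0.72 + 0.45*0.28
        = 0.028800 + 0.126000 = 0.154800
Keeping only the DDoS attack-present terms gives 0.126000, so
  P(DDoS attack | latency alert, ¬misconfigured router) = 0.126000 / 0.154800 ≈ 0.8140

P(DDoS attack | latency alert, ¬misconfigured router) ≈ 0.8140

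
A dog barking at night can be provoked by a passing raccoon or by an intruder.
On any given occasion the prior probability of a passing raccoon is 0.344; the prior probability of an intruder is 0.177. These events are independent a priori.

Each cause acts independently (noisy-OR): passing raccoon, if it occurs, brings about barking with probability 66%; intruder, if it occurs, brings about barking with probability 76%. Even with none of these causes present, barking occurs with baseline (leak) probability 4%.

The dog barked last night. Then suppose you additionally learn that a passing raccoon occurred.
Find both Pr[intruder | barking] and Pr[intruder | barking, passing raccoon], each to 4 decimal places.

Pr[intruder | barking] ≈ 0.4066; Pr[intruder | barking, passing raccoon] ≈ 0.2274

Under noisy-OR, P(barking | causes) = 1 − (1−0.04)·∏(1−qᵢ) over the active causes.
Numerator (weight on configurations with intruder): 0.089360 + 0.056118 = 0.145478
The normalizing constant is 0.04×0.656×0.823 + 0.7696×0.656×0.177 + 0.6736×0.344×0.823 + 0.921664×0.344×0.177 = 0.357778
P(intruder | barking) = 0.145478/0.357778 ≈ 0.4066

Now condition on the additional information:
Numerator (weight on configurations with intruder): 0.921664×0.177 = 0.163135
The normalizing constant is 0.6736×0.823 + 0.921664×0.177 = 0.717508
Posterior = 0.163135 / 0.717508 ≈ 0.2274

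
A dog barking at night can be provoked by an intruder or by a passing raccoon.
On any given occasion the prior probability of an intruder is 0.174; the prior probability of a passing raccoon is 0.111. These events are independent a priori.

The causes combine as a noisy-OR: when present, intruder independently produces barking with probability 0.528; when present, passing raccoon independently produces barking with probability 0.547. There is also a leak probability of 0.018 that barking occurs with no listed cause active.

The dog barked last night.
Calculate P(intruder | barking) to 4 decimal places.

Under noisy-OR, P(barking | causes) = 1 − (1−0.018)·∏(1−qᵢ) over the active causes.
Sum P(barking|·) weighted by the priors over the 4 (intruder, passing raccoon) configurations:
  P(barking) = 0.018·0.826·0.889 + 0.555154·0.826·0.111 + 0.536496·0.174·0.889 + 0.790033·0.174·0.111
        = 0.013218 + 0.050900 + 0.082988 + 0.015259 = 0.162365
The terms with intruder present sum to 0.098247, so
  P(intruder | barking) = 0.098247 / 0.162365 ≈ 0.6051

P(intruder | barking) ≈ 0.6051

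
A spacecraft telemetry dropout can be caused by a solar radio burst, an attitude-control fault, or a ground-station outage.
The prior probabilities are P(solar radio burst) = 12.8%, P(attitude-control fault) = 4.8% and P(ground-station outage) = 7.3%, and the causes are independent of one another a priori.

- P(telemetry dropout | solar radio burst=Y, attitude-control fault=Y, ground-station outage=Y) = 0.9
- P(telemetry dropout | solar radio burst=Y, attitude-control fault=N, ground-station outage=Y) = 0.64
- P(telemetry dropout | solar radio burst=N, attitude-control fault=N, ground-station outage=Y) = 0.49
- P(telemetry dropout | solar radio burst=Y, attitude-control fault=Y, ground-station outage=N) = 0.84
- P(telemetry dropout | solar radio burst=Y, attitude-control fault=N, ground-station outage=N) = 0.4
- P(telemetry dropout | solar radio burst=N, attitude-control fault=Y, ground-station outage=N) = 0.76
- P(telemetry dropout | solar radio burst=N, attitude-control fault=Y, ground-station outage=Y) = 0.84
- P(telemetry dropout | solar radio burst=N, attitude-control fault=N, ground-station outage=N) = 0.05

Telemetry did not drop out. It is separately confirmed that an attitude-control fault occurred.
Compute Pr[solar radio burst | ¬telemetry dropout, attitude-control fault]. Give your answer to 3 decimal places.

Pr[solar radio burst | ¬telemetry dropout, attitude-control fault] ≈ 0.089

P(¬telemetry dropout | attitude-control fault) = 0.24·0.872·0.927 + 0.16·0.872·0.073 + 0.16·0.128·0.927 + 0.1·0.128·0.073 = 0.194003 + 0.010185 + 0.018985 + 0.000934 = 0.224107
Of this, 0.019919 comes from 0.018985 + 0.000934 (the solar radio burst=true cases).
So P(solar radio burst | ¬telemetry dropout, attitude-control fault) = 0.019919/0.224107 ≈ 0.089.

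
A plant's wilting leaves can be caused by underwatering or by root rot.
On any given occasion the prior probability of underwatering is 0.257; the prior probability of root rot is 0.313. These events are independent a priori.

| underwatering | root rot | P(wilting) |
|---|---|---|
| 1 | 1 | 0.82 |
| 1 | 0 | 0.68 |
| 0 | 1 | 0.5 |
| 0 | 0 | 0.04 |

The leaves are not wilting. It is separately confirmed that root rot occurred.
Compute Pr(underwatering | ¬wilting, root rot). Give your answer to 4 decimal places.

Pr(underwatering | ¬wilting, root rot) ≈ 0.1107

Enumerate both values of underwatering and weight by the priors:
  P(¬wilting | root rot) = 0.5×0.743 + 0.18×0.257
        = 0.371500 + 0.046260 = 0.417760
Keeping only the underwatering-present terms gives 0.046260, so
  P(underwatering | ¬wilting, root rot) = 0.046260 / 0.417760 ≈ 0.1107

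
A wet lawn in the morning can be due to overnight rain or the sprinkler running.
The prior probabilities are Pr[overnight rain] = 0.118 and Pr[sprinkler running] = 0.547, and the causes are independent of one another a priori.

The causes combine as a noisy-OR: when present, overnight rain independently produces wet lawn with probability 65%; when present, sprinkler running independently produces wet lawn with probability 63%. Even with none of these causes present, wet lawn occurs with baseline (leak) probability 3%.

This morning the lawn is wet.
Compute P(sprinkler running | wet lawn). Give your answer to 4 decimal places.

Under noisy-OR, P(wet lawn | causes) = 1 − (1−0.03)·∏(1−qᵢ) over the active causes.
For the numerator, keep only sprinkler running=true terms: 0.309301 + 0.056438 = 0.365739
Denominator P(wet lawn): 0.03·0.882·0.453 + 0.6411·0.882·0.547 + 0.6605·0.118·0.453 + 0.874385·0.118·0.547 = 0.413031
Posterior = 0.365739 / 0.413031 ≈ 0.8855

P(sprinkler running | wet lawn) ≈ 0.8855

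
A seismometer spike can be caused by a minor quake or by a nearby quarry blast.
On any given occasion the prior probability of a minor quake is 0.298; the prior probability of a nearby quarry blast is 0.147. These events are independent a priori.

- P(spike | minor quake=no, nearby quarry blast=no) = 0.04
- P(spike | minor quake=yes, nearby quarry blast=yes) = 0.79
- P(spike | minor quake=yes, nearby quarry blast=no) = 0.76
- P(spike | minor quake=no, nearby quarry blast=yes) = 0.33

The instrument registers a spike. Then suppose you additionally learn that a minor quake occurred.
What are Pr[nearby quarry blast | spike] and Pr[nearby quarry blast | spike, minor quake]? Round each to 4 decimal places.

Weight on nearby quarry blast=true, given the evidence: 0.034054 + 0.034607 = 0.068661
The normalizing constant is 0.04×0.702×0.853 + 0.33×0.702×0.147 + 0.76×0.298×0.853 + 0.79×0.298×0.147 = 0.285800
Posterior = 0.068661 / 0.285800 ≈ 0.2402

With the extra evidence:
Sum P(spike|·) weighted by the priors over both values of nearby quarry blast:
  P(spike | minor quake) = 0.76*0.853 + 0.79*0.147
        = 0.648280 + 0.116130 = 0.764410
The terms with nearby quarry blast present sum to 0.116130, so
  P(nearby quarry blast | spike, minor quake) = 0.116130 / 0.764410 ≈ 0.1519

Pr[nearby quarry blast | spike] ≈ 0.2402; Pr[nearby quarry blast | spike, minor quake] ≈ 0.1519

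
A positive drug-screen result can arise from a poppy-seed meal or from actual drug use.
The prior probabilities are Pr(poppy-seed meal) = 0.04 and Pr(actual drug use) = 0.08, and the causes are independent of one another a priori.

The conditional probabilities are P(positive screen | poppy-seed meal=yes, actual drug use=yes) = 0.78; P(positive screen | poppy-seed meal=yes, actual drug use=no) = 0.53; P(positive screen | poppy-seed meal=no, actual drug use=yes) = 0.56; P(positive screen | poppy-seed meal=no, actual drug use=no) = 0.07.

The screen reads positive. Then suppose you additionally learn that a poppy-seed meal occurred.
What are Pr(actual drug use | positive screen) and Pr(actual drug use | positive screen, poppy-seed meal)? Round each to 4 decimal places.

Pr(actual drug use | positive screen) ≈ 0.3588; Pr(actual drug use | positive screen, poppy-seed meal) ≈ 0.1135

For the numerator, keep only actual drug use=true terms: 0.043008 + 0.002496 = 0.045504
Normalizer over all consistent configurations: 0.07*0.96*0.92 + 0.56*0.96*0.08 + 0.53*0.04*0.92 + 0.78*0.04*0.08 = 0.126832
Posterior = 0.045504 / 0.126832 ≈ 0.3588

Now condition on the additional information:
By total probability over both values of actual drug use:
  P(positive screen | poppy-seed meal) = 0.53×0.92 + 0.78×0.08
        = 0.487600 + 0.062400 = 0.550000
The terms with actual drug use present sum to 0.062400, so
  P(actual drug use | positive screen, poppy-seed meal) = 0.062400 / 0.550000 ≈ 0.1135
Conditioning on poppy-seed meal lowers the posterior on actual drug use: the classic explaining-away effect in a common-effect structure.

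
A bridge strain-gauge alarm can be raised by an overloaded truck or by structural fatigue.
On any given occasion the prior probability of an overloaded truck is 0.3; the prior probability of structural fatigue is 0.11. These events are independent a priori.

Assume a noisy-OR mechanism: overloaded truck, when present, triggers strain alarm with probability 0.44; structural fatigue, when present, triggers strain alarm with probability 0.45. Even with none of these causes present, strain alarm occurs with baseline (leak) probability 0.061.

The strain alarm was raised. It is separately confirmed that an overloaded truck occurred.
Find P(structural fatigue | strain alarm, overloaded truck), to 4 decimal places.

Under noisy-OR, P(strain alarm | causes) = 1 − (1−0.061)·∏(1−qᵢ) over the active causes.
Numerator (weight on configurations with structural fatigue): 0.710788×0.11 = 0.078187
Denominator P(strain alarm | overloaded truck): 0.47416×0.89 + 0.710788×0.11 = 0.500189
P(structural fatigue | strain alarm, overloaded truck) = 0.078187/0.500189 ≈ 0.1563

P(structural fatigue | strain alarm, overloaded truck) ≈ 0.1563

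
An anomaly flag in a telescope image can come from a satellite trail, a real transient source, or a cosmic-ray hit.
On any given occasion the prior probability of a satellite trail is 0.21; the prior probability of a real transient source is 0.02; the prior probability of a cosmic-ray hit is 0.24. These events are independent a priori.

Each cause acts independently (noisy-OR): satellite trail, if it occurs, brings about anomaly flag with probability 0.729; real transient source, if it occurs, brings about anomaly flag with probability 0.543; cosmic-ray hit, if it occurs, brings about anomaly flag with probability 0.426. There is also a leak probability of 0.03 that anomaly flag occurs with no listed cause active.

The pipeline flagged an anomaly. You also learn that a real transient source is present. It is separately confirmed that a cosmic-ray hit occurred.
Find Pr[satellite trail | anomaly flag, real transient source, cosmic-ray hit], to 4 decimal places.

Pr[satellite trail | anomaly flag, real transient source, cosmic-ray hit] ≈ 0.2492

Under noisy-OR, P(anomaly flag | causes) = 1 − (1−0.03)·∏(1−qᵢ) over the active causes.
By total probability over both values of satellite trail:
  P(anomaly flag | real transient source, cosmic-ray hit) = 0.745552·0.79 + 0.931044·0.21
        = 0.588986 + 0.195519 = 0.784505
Configurations with satellite trail contribute 0.195519, so
  P(satellite trail | anomaly flag, real transient source, cosmic-ray hit) = 0.195519 / 0.784505 ≈ 0.2492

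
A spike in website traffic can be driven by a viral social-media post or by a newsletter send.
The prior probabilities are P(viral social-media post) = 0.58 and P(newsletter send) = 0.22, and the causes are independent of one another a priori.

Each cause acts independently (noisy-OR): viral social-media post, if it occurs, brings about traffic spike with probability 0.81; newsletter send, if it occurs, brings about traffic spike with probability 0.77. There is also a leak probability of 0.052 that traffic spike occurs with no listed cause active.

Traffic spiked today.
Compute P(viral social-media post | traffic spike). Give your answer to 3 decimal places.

Under noisy-OR, P(traffic spike | causes) = 1 − (1−0.052)·∏(1−qᵢ) over the active causes.
Sum P(traffic spike|·) weighted by the priors over the 4 (viral social-media post, newsletter send) configurations:
  P(traffic spike) = 0.052*0.42*0.78 + 0.78196*0.42*0.22 + 0.81988*0.58*0.78 + 0.958572*0.58*0.22
        = 0.017035 + 0.072253 + 0.370914 + 0.122314 = 0.582516
Keeping only the viral social-media post-present terms gives 0.493228, so
  P(viral social-media post | traffic spike) = 0.493228 / 0.582516 ≈ 0.847

P(viral social-media post | traffic spike) ≈ 0.847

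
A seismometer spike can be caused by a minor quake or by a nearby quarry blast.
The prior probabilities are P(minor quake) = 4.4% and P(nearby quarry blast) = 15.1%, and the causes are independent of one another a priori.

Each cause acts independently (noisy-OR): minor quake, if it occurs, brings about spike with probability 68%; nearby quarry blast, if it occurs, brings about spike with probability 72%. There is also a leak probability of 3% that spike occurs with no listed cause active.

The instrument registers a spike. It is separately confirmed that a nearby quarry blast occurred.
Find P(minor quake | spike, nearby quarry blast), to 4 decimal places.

Under noisy-OR, P(spike | causes) = 1 − (1−0.03)·∏(1−qᵢ) over the active causes.
For the numerator, keep only minor quake=true terms: 0.913088*0.044 = 0.040176
Normalizer over all consistent configurations: 0.7284*0.956 + 0.913088*0.044 = 0.736526
Posterior = 0.040176 / 0.736526 ≈ 0.0545

P(minor quake | spike, nearby quarry blast) ≈ 0.0545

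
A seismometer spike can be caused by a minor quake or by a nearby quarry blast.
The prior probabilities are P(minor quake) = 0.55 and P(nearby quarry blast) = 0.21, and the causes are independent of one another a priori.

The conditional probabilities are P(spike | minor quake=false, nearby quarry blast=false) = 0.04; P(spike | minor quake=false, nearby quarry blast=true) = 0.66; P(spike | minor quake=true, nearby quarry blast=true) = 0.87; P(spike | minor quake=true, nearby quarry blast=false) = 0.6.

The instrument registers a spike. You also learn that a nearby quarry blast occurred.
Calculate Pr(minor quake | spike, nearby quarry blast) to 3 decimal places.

Pr(minor quake | spike, nearby quarry blast) ≈ 0.617

Weight on minor quake=true, given the evidence: 0.87*0.55 = 0.478500
Normalizer over all consistent configurations: 0.66*0.45 + 0.87*0.55 = 0.775500
Posterior = 0.478500 / 0.775500 ≈ 0.617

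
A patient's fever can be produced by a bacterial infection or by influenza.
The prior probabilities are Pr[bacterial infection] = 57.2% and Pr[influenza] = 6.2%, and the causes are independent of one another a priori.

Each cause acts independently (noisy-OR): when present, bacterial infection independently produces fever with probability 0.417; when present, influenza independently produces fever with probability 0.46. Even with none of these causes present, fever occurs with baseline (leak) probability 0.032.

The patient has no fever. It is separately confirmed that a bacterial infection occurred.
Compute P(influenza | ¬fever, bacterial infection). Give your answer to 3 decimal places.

P(influenza | ¬fever, bacterial infection) ≈ 0.034

Under noisy-OR, P(fever | causes) = 1 − (1−0.032)·∏(1−qᵢ) over the active causes.
P(¬fever | bacterial infection) = 0.564344×0.938 + 0.304746×0.062 = 0.529355 + 0.018894 = 0.548249
The influenza-present share is 0.304746×0.062 = 0.018894.
Hence the posterior is 0.018894/0.548249 ≈ 0.034.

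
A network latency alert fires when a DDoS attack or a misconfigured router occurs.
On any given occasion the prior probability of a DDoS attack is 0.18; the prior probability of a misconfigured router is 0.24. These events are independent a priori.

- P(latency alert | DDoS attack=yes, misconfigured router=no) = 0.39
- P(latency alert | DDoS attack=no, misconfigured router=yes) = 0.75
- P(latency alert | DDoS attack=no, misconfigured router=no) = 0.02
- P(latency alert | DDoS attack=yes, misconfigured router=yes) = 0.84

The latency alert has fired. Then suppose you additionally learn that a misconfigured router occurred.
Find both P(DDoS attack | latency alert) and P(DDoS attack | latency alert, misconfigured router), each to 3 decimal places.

P(latency alert) = 0.02*0.82*0.76 + 0.75*0.82*0.24 + 0.39*0.18*0.76 + 0.84*0.18*0.24 = 0.012464 + 0.147600 + 0.053352 + 0.036288 = 0.249704
Restricting to configurations with DDoS attack present: 0.053352 + 0.036288 = 0.089640.
So P(DDoS attack | latency alert) = 0.089640/0.249704 ≈ 0.359.

With the extra evidence:
P(latency alert | misconfigured router) = 0.75*0.82 + 0.84*0.18 = 0.615000 + 0.151200 = 0.766200
Restricting to configurations with DDoS attack present: 0.84*0.18 = 0.151200.
So P(DDoS attack | latency alert, misconfigured router) = 0.151200/0.766200 ≈ 0.197.
— misconfigured router explains away the evidence for DDoS attack.

P(DDoS attack | latency alert) ≈ 0.359; P(DDoS attack | latency alert, misconfigured router) ≈ 0.197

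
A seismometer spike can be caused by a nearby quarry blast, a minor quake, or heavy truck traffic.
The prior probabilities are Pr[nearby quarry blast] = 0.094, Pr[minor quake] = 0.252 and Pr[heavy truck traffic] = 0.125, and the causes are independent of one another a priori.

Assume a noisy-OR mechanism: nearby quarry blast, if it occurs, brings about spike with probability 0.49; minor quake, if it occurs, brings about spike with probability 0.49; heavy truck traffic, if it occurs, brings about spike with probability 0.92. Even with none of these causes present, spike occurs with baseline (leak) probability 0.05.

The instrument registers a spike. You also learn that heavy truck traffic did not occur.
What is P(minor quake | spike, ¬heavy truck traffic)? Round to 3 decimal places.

Under noisy-OR, P(spike | causes) = 1 − (1−0.05)·∏(1−qᵢ) over the active causes.
P(spike | ¬heavy truck traffic) = 0.05×0.906×0.748 + 0.5155×0.906×0.252 + 0.5155×0.094×0.748 + 0.752905×0.094×0.252 = 0.033884 + 0.117695 + 0.036246 + 0.017835 = 0.205660
Restricting to configurations with minor quake present: 0.117695 + 0.017835 = 0.135530.
So P(minor quake | spike, ¬heavy truck traffic) = 0.135530/0.205660 ≈ 0.659.

P(minor quake | spike, ¬heavy truck traffic) ≈ 0.659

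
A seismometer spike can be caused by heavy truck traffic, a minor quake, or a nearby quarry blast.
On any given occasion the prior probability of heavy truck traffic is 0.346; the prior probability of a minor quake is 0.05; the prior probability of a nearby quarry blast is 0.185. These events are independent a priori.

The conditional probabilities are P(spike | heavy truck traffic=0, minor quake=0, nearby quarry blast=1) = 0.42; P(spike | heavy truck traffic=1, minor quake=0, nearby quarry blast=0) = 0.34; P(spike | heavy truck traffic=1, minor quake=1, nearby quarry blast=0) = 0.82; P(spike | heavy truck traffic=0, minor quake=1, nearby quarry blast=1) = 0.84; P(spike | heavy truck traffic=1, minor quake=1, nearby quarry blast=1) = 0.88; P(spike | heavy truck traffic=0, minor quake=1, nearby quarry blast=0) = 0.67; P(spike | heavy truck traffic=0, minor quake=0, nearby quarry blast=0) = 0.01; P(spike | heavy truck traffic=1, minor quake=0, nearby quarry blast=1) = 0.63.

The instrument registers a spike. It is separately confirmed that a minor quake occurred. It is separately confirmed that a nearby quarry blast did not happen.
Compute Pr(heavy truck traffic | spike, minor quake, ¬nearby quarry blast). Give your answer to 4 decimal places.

Pr(heavy truck traffic | spike, minor quake, ¬nearby quarry blast) ≈ 0.3930

P(spike | minor quake, ¬nearby quarry blast) = 0.67*0.654 + 0.82*0.346 = 0.438180 + 0.283720 = 0.721900
Of this, 0.283720 comes from 0.82*0.346 (the heavy truck traffic=true cases).
P(heavy truck traffic | spike, minor quake, ¬nearby quarry blast) = 0.283720 / 0.721900 ≈ 0.3930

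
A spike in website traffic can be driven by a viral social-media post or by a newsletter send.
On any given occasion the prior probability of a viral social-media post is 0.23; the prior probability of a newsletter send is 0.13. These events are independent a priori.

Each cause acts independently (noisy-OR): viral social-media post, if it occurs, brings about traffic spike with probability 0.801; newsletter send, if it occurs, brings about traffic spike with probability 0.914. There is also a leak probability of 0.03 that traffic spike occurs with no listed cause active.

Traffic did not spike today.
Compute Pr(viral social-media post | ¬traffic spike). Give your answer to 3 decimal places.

Pr(viral social-media post | ¬traffic spike) ≈ 0.056

Under noisy-OR, P(traffic spike | causes) = 1 − (1−0.03)·∏(1−qᵢ) over the active causes.
P(¬traffic spike) = 0.97·0.77·0.87 + 0.08342·0.77·0.13 + 0.19303·0.23·0.87 + 0.016601·0.23·0.13 = 0.649803 + 0.008350 + 0.038625 + 0.000496 = 0.697274
The viral social-media post-present share is 0.038625 + 0.000496 = 0.039121.
P(viral social-media post | ¬traffic spike) = 0.039121 / 0.697274 ≈ 0.056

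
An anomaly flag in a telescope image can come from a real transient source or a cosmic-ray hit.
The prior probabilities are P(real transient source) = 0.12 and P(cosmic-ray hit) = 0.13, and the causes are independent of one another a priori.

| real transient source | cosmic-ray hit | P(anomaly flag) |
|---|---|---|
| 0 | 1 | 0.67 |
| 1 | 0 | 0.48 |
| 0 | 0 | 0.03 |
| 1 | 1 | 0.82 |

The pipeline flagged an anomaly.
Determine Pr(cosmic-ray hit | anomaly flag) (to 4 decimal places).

Pr(cosmic-ray hit | anomaly flag) ≈ 0.5503

By total probability over the 4 (real transient source, cosmic-ray hit) configurations:
  P(anomaly flag) = 0.03·0.88·0.87 + 0.67·0.88·0.13 + 0.48·0.12·0.87 + 0.82·0.12·0.13
        = 0.022968 + 0.076648 + 0.050112 + 0.012792 = 0.162520
The terms with cosmic-ray hit present sum to 0.089440, so
  P(cosmic-ray hit | anomaly flag) = 0.089440 / 0.162520 ≈ 0.5503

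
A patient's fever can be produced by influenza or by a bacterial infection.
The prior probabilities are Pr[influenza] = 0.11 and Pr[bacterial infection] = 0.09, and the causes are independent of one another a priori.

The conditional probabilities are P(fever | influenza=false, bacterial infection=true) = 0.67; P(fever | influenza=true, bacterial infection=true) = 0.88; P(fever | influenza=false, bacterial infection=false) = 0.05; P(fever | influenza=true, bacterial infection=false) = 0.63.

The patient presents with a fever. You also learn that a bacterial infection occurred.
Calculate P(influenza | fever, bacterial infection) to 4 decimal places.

P(fever | bacterial infection) = 0.67*0.89 + 0.88*0.11 = 0.596300 + 0.096800 = 0.693100
The influenza-present share is 0.88*0.11 = 0.096800.
Hence the posterior is 0.096800/0.693100 ≈ 0.1397.

P(influenza | fever, bacterial infection) ≈ 0.1397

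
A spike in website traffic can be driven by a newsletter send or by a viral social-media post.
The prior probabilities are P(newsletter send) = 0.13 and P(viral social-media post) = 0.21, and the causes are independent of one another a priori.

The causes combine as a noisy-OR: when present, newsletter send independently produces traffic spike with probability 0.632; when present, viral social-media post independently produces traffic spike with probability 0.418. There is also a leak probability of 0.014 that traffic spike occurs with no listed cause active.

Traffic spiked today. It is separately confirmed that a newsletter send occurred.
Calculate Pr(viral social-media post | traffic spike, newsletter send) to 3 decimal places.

Under noisy-OR, P(traffic spike | causes) = 1 − (1−0.014)·∏(1−qᵢ) over the active causes.
Numerator (weight on configurations with viral social-media post): 0.788822×0.21 = 0.165653
Denominator P(traffic spike | newsletter send): 0.637152×0.79 + 0.788822×0.21 = 0.669003
P(viral social-media post | traffic spike, newsletter send) = 0.165653/0.669003 ≈ 0.248

Pr(viral social-media post | traffic spike, newsletter send) ≈ 0.248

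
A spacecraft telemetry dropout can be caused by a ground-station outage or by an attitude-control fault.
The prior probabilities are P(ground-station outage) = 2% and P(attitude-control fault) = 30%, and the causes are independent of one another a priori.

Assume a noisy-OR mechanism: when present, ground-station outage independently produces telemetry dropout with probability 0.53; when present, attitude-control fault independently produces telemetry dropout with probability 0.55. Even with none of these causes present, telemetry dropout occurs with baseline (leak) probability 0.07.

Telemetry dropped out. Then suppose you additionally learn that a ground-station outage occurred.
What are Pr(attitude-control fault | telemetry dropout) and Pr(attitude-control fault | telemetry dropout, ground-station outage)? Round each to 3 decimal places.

Pr(attitude-control fault | telemetry dropout) ≈ 0.759; Pr(attitude-control fault | telemetry dropout, ground-station outage) ≈ 0.380

Under noisy-OR, P(telemetry dropout | causes) = 1 − (1−0.07)·∏(1−qᵢ) over the active causes.
Weight on attitude-control fault=true, given the evidence: 0.170961 + 0.004820 = 0.175781
Denominator P(telemetry dropout): 0.07×0.98×0.7 + 0.5815×0.98×0.3 + 0.5629×0.02×0.7 + 0.803305×0.02×0.3 = 0.231682
Posterior = 0.175781 / 0.231682 ≈ 0.759

Now also conditioning on ground-station outage=true:
Sum P(telemetry dropout|·) weighted by the priors over both values of attitude-control fault:
  P(telemetry dropout | ground-station outage) = 0.5629*0.7 + 0.803305*0.3
        = 0.394030 + 0.240991 = 0.635021
Configurations with attitude-control fault contribute 0.240991, so
  P(attitude-control fault | telemetry dropout, ground-station outage) = 0.240991 / 0.635021 ≈ 0.380
— ground-station outage explains away the evidence for attitude-control fault.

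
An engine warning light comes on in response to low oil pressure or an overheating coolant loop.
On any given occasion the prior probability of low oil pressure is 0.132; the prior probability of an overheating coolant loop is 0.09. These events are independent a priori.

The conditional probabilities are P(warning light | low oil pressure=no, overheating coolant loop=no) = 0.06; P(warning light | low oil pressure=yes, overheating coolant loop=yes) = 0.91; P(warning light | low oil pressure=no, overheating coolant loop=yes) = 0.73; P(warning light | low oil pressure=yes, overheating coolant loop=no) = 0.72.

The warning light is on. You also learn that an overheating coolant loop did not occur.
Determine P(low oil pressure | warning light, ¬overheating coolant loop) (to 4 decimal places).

P(low oil pressure | warning light, ¬overheating coolant loop) ≈ 0.6460

P(warning light | ¬overheating coolant loop) = 0.06×0.868 + 0.72×0.132 = 0.052080 + 0.095040 = 0.147120
Restricting to configurations with low oil pressure present: 0.72×0.132 = 0.095040.
Hence the posterior is 0.095040/0.147120 ≈ 0.6460.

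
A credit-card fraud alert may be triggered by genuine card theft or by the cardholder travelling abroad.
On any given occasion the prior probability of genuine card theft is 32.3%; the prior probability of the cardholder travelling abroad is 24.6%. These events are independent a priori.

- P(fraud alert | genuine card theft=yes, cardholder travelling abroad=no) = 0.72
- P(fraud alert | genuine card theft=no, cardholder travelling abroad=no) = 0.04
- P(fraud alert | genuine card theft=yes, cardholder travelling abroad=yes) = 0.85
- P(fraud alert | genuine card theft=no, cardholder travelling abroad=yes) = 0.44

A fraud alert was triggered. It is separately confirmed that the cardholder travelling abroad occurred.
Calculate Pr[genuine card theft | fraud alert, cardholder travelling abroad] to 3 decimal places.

Pr[genuine card theft | fraud alert, cardholder travelling abroad] ≈ 0.480

P(fraud alert | cardholder travelling abroad) = 0.44·0.677 + 0.85·0.323 = 0.297880 + 0.274550 = 0.572430
Of this, 0.274550 comes from 0.85·0.323 (the genuine card theft=true cases).
Hence the posterior is 0.274550/0.572430 ≈ 0.480.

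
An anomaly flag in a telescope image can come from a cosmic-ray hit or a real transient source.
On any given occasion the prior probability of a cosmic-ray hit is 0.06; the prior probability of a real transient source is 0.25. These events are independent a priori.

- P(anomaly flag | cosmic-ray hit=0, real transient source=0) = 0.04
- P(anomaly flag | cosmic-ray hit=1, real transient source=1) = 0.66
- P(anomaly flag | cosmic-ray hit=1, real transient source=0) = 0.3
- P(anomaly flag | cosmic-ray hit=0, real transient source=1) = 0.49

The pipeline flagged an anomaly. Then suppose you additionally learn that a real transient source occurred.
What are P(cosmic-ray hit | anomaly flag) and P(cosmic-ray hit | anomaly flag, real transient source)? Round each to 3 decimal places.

P(anomaly flag) = 0.04*0.94*0.75 + 0.49*0.94*0.25 + 0.3*0.06*0.75 + 0.66*0.06*0.25 = 0.028200 + 0.115150 + 0.013500 + 0.009900 = 0.166750
Of this, 0.023400 comes from 0.013500 + 0.009900 (the cosmic-ray hit=true cases).
P(cosmic-ray hit | anomaly flag) = 0.023400 / 0.166750 ≈ 0.140

Now condition on the additional information:
P(anomaly flag | real transient source) = 0.49·0.94 + 0.66·0.06 = 0.460600 + 0.039600 = 0.500200
The cosmic-ray hit-present share is 0.66·0.06 = 0.039600.
Hence the posterior is 0.039600/0.500200 ≈ 0.079.
Conditioning on real transient source lowers the posterior on cosmic-ray hit: the classic explaining-away effect in a common-effect structure.

P(cosmic-ray hit | anomaly flag) ≈ 0.140; P(cosmic-ray hit | anomaly flag, real transient source) ≈ 0.079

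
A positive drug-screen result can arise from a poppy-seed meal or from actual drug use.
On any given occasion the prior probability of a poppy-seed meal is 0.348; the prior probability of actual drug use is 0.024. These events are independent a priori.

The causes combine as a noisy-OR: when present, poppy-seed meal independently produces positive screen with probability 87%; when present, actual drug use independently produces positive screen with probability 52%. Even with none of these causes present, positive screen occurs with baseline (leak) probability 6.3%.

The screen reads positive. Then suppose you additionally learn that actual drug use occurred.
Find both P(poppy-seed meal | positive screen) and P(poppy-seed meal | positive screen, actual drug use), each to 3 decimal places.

Under noisy-OR, P(positive screen | causes) = 1 − (1−0.063)·∏(1−qᵢ) over the active causes.
For the numerator, keep only poppy-seed meal=true terms: 0.298275 + 0.007864 = 0.306139
Denominator P(positive screen): 0.063*0.652*0.976 + 0.55024*0.652*0.024 + 0.87819*0.348*0.976 + 0.941531*0.348*0.024 = 0.354839
P(poppy-seed meal | positive screen) = 0.306139/0.354839 ≈ 0.863

With the extra evidence:
Weight on poppy-seed meal=true, given the evidence: 0.941531·0.348 = 0.327653
The normalizing constant is 0.55024·0.652 + 0.941531·0.348 = 0.686409
P(poppy-seed meal | positive screen, actual drug use) = 0.327653/0.686409 ≈ 0.477

P(poppy-seed meal | positive screen) ≈ 0.863; P(poppy-seed meal | positive screen, actual drug use) ≈ 0.477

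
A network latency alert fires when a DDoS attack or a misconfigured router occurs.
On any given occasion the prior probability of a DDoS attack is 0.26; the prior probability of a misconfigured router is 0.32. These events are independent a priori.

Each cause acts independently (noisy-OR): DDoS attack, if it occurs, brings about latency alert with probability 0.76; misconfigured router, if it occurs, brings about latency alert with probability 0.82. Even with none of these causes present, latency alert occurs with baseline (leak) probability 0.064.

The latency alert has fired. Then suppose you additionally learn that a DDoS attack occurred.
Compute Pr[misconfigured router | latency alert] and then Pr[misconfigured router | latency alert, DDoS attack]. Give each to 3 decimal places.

Under noisy-OR, P(latency alert | causes) = 1 − (1−0.064)·∏(1−qᵢ) over the active causes.
P(latency alert) = 0.064·0.74·0.68 + 0.83152·0.74·0.32 + 0.77536·0.26·0.68 + 0.959565·0.26·0.32 = 0.032205 + 0.196904 + 0.137084 + 0.079836 = 0.446029
Of this, 0.276740 comes from 0.196904 + 0.079836 (the misconfigured router=true cases).
P(misconfigured router | latency alert) = 0.276740 / 0.446029 ≈ 0.620

Now condition on the additional information:
Sum P(latency alert|·) weighted by the priors over both values of misconfigured router:
  P(latency alert | DDoS attack) = 0.77536×0.68 + 0.959565×0.32
        = 0.527245 + 0.307061 = 0.834306
Keeping only the misconfigured router-present terms gives 0.307061, so
  P(misconfigured router | latency alert, DDoS attack) = 0.307061 / 0.834306 ≈ 0.368

Pr[misconfigured router | latency alert] ≈ 0.620; Pr[misconfigured router | latency alert, DDoS attack] ≈ 0.368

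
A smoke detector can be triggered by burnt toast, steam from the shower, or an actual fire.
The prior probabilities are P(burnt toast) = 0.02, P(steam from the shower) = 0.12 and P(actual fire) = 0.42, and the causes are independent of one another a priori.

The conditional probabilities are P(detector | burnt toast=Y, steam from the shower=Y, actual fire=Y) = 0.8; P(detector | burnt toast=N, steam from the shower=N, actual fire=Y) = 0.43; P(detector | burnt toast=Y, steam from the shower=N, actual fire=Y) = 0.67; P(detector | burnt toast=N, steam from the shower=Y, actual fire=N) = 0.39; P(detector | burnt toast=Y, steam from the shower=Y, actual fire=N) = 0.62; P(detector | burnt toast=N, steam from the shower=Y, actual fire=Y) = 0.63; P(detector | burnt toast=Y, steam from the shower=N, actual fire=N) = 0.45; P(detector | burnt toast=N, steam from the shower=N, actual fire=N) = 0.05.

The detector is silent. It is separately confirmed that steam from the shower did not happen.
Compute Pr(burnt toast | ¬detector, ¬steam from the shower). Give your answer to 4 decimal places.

P(¬detector | ¬steam from the shower) = 0.95*0.98*0.58 + 0.57*0.98*0.42 + 0.55*0.02*0.58 + 0.33*0.02*0.42 = 0.539980 + 0.234612 + 0.006380 + 0.002772 = 0.783744
Restricting to configurations with burnt toast present: 0.006380 + 0.002772 = 0.009152.
So P(burnt toast | ¬detector, ¬steam from the shower) = 0.009152/0.783744 ≈ 0.0117.

Pr(burnt toast | ¬detector, ¬steam from the shower) ≈ 0.0117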